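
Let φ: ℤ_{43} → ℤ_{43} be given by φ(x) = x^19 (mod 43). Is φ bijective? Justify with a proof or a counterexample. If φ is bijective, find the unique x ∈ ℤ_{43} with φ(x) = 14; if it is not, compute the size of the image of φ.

Since 43 is prime, the nonzero elements of ℤ_{43} form a cyclic group of order 42.
As gcd(19, 42) = 1, raising to the 19th power is a bijection on this group: if a^19 ≡ b^19 then (ab^{−1})^19 = 1, and the only element of order dividing gcd(19, 42) = 1 is 1, so a = b.
With φ(0) = 0 this makes φ injective on all of ℤ_{43}, hence bijective (finite equal-size domain and codomain). In particular φ is bijective.
Since φ is bijective, we find the preimage of 14. The inverse of x ↦ x^19 on (ℤ_{43})^× is x ↦ x^31, because 19·31 = 589 = 14·42 + 1 ≡ 1 (mod 42) and x^{42} = 1 for x ≠ 0 (Fermat). So φ⁻¹(14) = 14^31 mod 43.
Repeated squaring mod 43: 14^1 ≡ 14, 14^2 ≡ 14² = 196 ≡ 24, 14^4 ≡ 24² = 576 ≡ 17, 14^8 ≡ 17² = 289 ≡ 31, 14^16 ≡ 31² = 961 ≡ 15. Since 31 = 16 + 8 + 4 + 2 + 1, 14^31 ≡ 15·31·17·24·14: 15·31 = 465 ≡ 35, then 35·17 = 595 ≡ 36, then 36·24 = 864 ≡ 4, then 4·14 = 56 ≡ 13. So 14^31 ≡ 13 (mod 43).
Hence φ⁻¹(14) = 13.

13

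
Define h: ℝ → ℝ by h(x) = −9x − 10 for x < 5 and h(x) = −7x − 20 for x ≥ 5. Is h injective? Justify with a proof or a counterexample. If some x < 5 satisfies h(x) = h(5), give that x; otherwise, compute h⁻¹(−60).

40/7

Both pieces are strictly decreasing (slopes −9 and −7), so each is injective on its own interval.
The left piece maps (−∞, 5) onto (−55, ∞); the right piece maps [5, ∞) onto (−∞, −55].
These images are disjoint, so no value is attained by both pieces. Therefore h is injective.
Because the two images are disjoint, no x < 5 has h(x) = h(5), so we compute h⁻¹(−60): −60 lies in (−∞, −55], so solve −7x − 20 = −60: x = (−60 + 20)/(−7) = 40/7.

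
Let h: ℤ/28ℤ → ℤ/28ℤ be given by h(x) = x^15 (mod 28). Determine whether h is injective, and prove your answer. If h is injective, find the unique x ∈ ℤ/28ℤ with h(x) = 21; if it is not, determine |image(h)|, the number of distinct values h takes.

9

h(2): Repeated squaring mod 28: 2^1 ≡ 2, 2^2 ≡ 2² = 4, 2^4 ≡ 4² = 16, 2^8 ≡ 16² = 256 ≡ 4. Since 15 = 8 + 4 + 2 + 1, 2^15 ≡ 4·16·4·2: 4·16 = 64 ≡ 8, then 8·4 = 32 ≡ 4, then 4·2 = 8. So 2^15 ≡ 8 (mod 28).
h(4): Repeated squaring mod 28: 4^1 ≡ 4, 4^2 ≡ 4² = 16, 4^4 ≡ 16² = 256 ≡ 4, 4^8 ≡ 4² = 16. Since 15 = 8 + 4 + 2 + 1, 4^15 ≡ 16·4·16·4: 16·4 = 64 ≡ 8, then 8·16 = 128 ≡ 16, then 16·4 = 64 ≡ 8. So 4^15 ≡ 8 (mod 28).
So h(2) = h(4) = 8 while 2 ≠ 4, hence h is not injective.
Since h is not injective, we determine |image(h)|. Computing x^15 mod 28 for each x (by repeated squaring, reducing mod 28 at every step), the values h(0), h(1), …, h(27) are: 0, 1, 8, 27, 8, 13, 20, 7, 8, 1, 20, 15, 20, 13, 0, 15, 8, 13, 8, 27, 20, 21, 8, 15, 20, 1, 20, 27.
The distinct values are {0, 1, 7, 8, 13, 15, 20, 21, 27}; there are 9 of them.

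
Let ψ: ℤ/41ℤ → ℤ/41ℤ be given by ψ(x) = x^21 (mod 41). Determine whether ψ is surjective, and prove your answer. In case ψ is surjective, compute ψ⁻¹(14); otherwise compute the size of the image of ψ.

27

Since 41 is prime, the nonzero elements of ℤ/41ℤ form a cyclic group of order 40.
As gcd(21, 40) = 1, raising to the 21st power is a bijection on this group: if x_1^21 ≡ x_2^21 then (x_1x_2^{−1})^21 = 1, and the only element of order dividing gcd(21, 40) = 1 is 1, so x_1 = x_2.
With ψ(0) = 0 this makes ψ injective on all of ℤ/41ℤ, hence bijective (finite equal-size domain and codomain). In particular ψ is surjective.
Since ψ is surjective, we find the preimage of 14. The inverse of x ↦ x^21 on (ℤ/41ℤ)^× is x ↦ x^21, because 21·21 = 441 = 11·40 + 1 ≡ 1 (mod 40) and x^{40} = 1 for x ≠ 0 (Fermat). So ψ⁻¹(14) = 14^21 mod 41.
Repeated squaring mod 41: 14^1 ≡ 14, 14^2 ≡ 14² = 196 ≡ 32, 14^4 ≡ 32² = 1024 ≡ 40, 14^8 ≡ 40² = 1600 ≡ 1, 14^16 ≡ 1² = 1. Since 21 = 16 + 4 + 1, 14^21 ≡ 1·40·14: 1·40 = 40, then 40·14 = 560 ≡ 27. So 14^21 ≡ 27 (mod 41).
Hence ψ⁻¹(14) = 27.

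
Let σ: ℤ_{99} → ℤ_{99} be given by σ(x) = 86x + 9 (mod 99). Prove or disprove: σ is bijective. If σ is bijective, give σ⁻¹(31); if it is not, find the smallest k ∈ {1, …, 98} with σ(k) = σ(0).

44

Recall that σ is injective when σ(s) = σ(t) forces s = t.
If σ(s) = σ(t), then 86s ≡ 86t (mod 99). Because gcd(86, 99) = 1, we may cancel 86 to get s ≡ t (mod 99).
We now compute 86⁻¹ mod 99 explicitly. Euclid's algorithm: 99 = 1·86 + 13, 86 = 6·13 + 8, 13 = 1·8 + 5, 8 = 1·5 + 3, 5 = 1·3 + 2, 3 = 1·2 + 1; back-substituting gives 1 = 38·86 − 33·99, so 86⁻¹ ≡ 38 (mod 99).
Then y ↦ 38(y − 9) is a two-sided inverse to σ, so every y ∈ ℤ_{99} has a preimage.
Thus σ is bijective.
Since σ is bijective, we compute σ⁻¹(31): solve 86x + 9 ≡ 31 (mod 99), i.e. 86x ≡ 22 (mod 99).
Multiplying by 86⁻¹ = 38 gives x ≡ 38·22 = 836 = 8·99 + 44 ≡ 44 (mod 99).
Check: σ(44) = 86·44 + 9 = 3793 = 38·99 + 31 ≡ 31 (mod 99).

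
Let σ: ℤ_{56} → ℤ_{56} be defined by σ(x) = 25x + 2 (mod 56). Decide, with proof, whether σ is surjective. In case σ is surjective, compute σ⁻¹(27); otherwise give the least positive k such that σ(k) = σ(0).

Since gcd(25, 56) = 1, 25 is invertible modulo 56. Euclid's algorithm: 56 = 2·25 + 6, 25 = 4·6 + 1; back-substituting gives 1 = 9·25 − 4·56, so 25⁻¹ ≡ 9 (mod 56).
For any y ∈ ℤ_{56}, x = 9(y − 2) mod 56 satisfies σ(x) = 25·9(y − 2) + 2 ≡ y (since 25·9 ≡ 1 mod 56). So every y has a preimage.
Hence σ is surjective.
Since σ is surjective, we compute σ⁻¹(27): solve 25x + 2 ≡ 27 (mod 56), i.e. 25x ≡ 25 (mod 56).
Multiplying by 25⁻¹ = 9 gives x ≡ 9·25 = 225 = 4·56 + 1 ≡ 1 (mod 56).
Check: σ(1) = 25·1 + 2 = 27 ≡ 27 (mod 56).

1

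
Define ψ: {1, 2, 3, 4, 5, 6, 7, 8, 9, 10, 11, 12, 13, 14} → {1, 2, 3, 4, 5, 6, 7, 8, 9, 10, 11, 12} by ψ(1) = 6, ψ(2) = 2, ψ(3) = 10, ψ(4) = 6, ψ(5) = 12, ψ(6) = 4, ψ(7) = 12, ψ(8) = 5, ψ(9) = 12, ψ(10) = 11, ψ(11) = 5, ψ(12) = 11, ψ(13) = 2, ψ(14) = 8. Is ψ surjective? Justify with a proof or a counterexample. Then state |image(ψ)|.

8

No element maps to 1, so ψ is not surjective.
The image of ψ is {2, 4, 5, 6, 8, 10, 11, 12}, which has 8 elements.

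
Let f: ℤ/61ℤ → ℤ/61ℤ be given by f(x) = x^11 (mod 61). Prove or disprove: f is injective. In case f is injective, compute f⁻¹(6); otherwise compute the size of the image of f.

44

Since 61 is prime, the nonzero elements of ℤ/61ℤ form a cyclic group of order 60.
As gcd(11, 60) = 1, raising to the 11th power is a bijection on this group: if a^11 ≡ b^11 then (ab^{−1})^11 = 1, and the only element of order dividing gcd(11, 60) = 1 is 1, so a = b.
With f(0) = 0 this makes f injective on all of ℤ/61ℤ, hence bijective (finite equal-size domain and codomain). In particular f is injective.
Since f is injective, we find the preimage of 6. The inverse of x ↦ x^11 on (ℤ/61ℤ)^× is x ↦ x^11, because 11·11 = 121 = 2·60 + 1 ≡ 1 (mod 60) and x^{60} = 1 for x ≠ 0 (Fermat). So f⁻¹(6) = 6^11 mod 61.
Repeated squaring mod 61: 6^1 ≡ 6, 6^2 ≡ 6² = 36, 6^4 ≡ 36² = 1296 ≡ 15, 6^8 ≡ 15² = 225 ≡ 42. Since 11 = 8 + 2 + 1, 6^11 ≡ 42·36·6: 42·36 = 1512 ≡ 48, then 48·6 = 288 ≡ 44. So 6^11 ≡ 44 (mod 61).
Hence f⁻¹(6) = 44.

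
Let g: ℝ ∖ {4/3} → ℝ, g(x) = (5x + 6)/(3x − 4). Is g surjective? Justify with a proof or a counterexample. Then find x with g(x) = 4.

If g(x) = 5/3, cross-multiplying gives 3(5x + 6) = 5(3x − 4), which simplifies to 18 = −20 — false.  So 5/3 has no preimage and g is not surjective.
Solving g(x) = 4: cross-multiplying gives 5x + 6 = 4(3x − 4), which rearranges to −7x = −22, so x = 22/7.

22/7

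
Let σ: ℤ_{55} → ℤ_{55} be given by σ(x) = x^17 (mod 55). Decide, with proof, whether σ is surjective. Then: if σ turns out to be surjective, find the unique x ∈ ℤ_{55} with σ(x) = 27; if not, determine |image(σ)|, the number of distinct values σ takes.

Computing x^17 mod 55 for each x (by repeated squaring, reducing mod 55 at every step), the values σ(0), σ(1), …, σ(54) are: 0, 1, 7, 53, 49, 25, 41, 17, 13, 4, 10, 11, 12, 18, 9, 5, 36, 52, 28, 24, 15, 21, 22, 23, 29, 20, 16, 47, 8, 39, 35, 26, 32, 33, 34, 40, 31, 27, 3, 19, 50, 46, 37, 43, 44, 45, 51, 42, 38, 14, 30, 6, 2, 48, 54.
Every element of ℤ_{55} appears exactly once in this list, so σ is a bijection, and in particular surjective.
Since σ is surjective, we read off the preimage of 27 from the same table: σ(37) = 27, so σ⁻¹(27) = 37.

37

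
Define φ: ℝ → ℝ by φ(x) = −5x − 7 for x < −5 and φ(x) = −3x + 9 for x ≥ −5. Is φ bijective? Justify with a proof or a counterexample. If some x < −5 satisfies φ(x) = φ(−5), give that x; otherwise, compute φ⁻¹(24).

-31/5

Both pieces are strictly decreasing (slopes −5 and −3), so each is injective on its own interval.
The left piece maps (−∞, −5) onto (18, ∞); the right piece maps [−5, ∞) onto (−∞, 24].
These images overlap. In particular φ(−5) = 24 (right piece), and solving −5x − 7 = 24 on the left piece gives x = −31/5 < −5.
So φ(−31/5) = φ(−5) with −31/5 ≠ −5, and φ is not injective, hence not bijective. This x = −31/5 is the requested value below −5.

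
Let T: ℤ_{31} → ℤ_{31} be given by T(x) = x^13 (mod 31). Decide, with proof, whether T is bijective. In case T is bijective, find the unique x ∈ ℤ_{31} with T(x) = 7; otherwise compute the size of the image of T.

Since 31 is prime, the nonzero elements of ℤ_{31} form a cyclic group of order 30.
As gcd(13, 30) = 1, raising to the 13th power is a bijection on this group: if x_1^13 ≡ x_2^13 then (x_1x_2^{−1})^13 = 1, and the only element of order dividing gcd(13, 30) = 1 is 1, so x_1 = x_2.
With T(0) = 0 this makes T injective on all of ℤ_{31}, hence bijective (finite equal-size domain and codomain). In particular T is bijective.
Since T is bijective, we find the preimage of 7. The inverse of x ↦ x^13 on (ℤ_{31})^× is x ↦ x^7, because 13·7 = 91 = 3·30 + 1 ≡ 1 (mod 30) and x^{30} = 1 for x ≠ 0 (Fermat). So T⁻¹(7) = 7^7 mod 31.
Repeated squaring mod 31: 7^1 ≡ 7, 7^2 ≡ 7² = 49 ≡ 18, 7^4 ≡ 18² = 324 ≡ 14. Since 7 = 4 + 2 + 1, 7^7 ≡ 14·18·7: 14·18 = 252 ≡ 4, then 4·7 = 28. So 7^7 ≡ 28 (mod 31).
Hence T⁻¹(7) = 28.

28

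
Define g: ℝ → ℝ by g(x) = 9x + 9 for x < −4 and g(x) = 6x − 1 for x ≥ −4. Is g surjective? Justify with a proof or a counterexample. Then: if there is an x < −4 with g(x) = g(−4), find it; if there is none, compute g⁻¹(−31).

Both pieces are strictly increasing (slopes 9 and 6), so each is injective on its own interval.
The left piece maps (−∞, −4) onto (−∞, −27); the right piece maps [−4, ∞) onto [−25, ∞).
The union (−∞, −27) ∪ [−25, ∞) omits the interval between −27 and −25; in particular −27 has no preimage. So g is not surjective.
Because the two images are disjoint, no x < −4 has g(x) = g(−4), so we compute g⁻¹(−31): −31 lies in (−∞, −27), so solve 9x + 9 = −31: x = (−31 − 9)/9 = −40/9.

-40/9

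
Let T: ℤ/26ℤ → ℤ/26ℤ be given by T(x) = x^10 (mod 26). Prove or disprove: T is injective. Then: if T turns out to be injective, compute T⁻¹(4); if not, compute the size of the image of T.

T(12): Repeated squaring mod 26: 12^1 ≡ 12, 12^2 ≡ 12² = 144 ≡ 14, 12^4 ≡ 14² = 196 ≡ 14, 12^8 ≡ 14² = 196 ≡ 14. Since 10 = 8 + 2, 12^10 ≡ 14·14: 14·14 = 196 ≡ 14. So 12^10 ≡ 14 (mod 26).
T(14): Repeated squaring mod 26: 14^1 ≡ 14, 14^2 ≡ 14² = 196 ≡ 14, 14^4 ≡ 14² = 196 ≡ 14, 14^8 ≡ 14² = 196 ≡ 14. Since 10 = 8 + 2, 14^10 ≡ 14·14: 14·14 = 196 ≡ 14. So 14^10 ≡ 14 (mod 26).
So T(12) = T(14) = 14 while 12 ≠ 14, therefore T is not injective.
Since T is not injective, we determine |image(T)|. Computing x^10 mod 26 for each x (by repeated squaring, reducing mod 26 at every step), the values T(0), T(1), …, T(25) are: 0, 1, 10, 3, 22, 25, 4, 17, 12, 9, 16, 23, 14, 13, 14, 23, 16, 9, 12, 17, 4, 25, 22, 3, 10, 1.
The distinct values are {0, 1, 3, 4, 9, 10, 12, 13, 14, 16, 17, 22, 23, 25}; there are 14 of them.

14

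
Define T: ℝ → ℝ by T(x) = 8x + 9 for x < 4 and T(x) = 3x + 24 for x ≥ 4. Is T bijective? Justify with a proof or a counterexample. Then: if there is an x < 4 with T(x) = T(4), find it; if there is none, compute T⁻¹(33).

Both pieces are strictly increasing (slopes 8 and 3), so each is injective on its own interval.
The left piece maps (−∞, 4) onto (−∞, 41); the right piece maps [4, ∞) onto [36, ∞).
These images overlap. In particular T(4) = 36 (right piece), and solving 8x + 9 = 36 on the left piece gives x = 27/8 < 4.
So T(27/8) = T(4) with 27/8 ≠ 4, and T is not injective, hence not bijective. This x = 27/8 is the requested value below 4.

27/8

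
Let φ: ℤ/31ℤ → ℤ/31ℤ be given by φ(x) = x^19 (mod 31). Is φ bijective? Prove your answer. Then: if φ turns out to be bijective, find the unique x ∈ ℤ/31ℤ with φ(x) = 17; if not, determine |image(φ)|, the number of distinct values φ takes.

24

Since 31 is prime, the nonzero elements of ℤ/31ℤ form a cyclic group of order 30.
As gcd(19, 30) = 1, raising to the 19th power is a bijection on this group: if u^19 ≡ v^19 then (uv^{−1})^19 = 1, and the only element of order dividing gcd(19, 30) = 1 is 1, so u = v.
With φ(0) = 0 this makes φ injective on all of ℤ/31ℤ, hence bijective (finite equal-size domain and codomain). In particular φ is bijective.
Since φ is bijective, we find the preimage of 17. The inverse of x ↦ x^19 on (ℤ/31ℤ)^× is x ↦ x^19, because 19·19 = 361 = 12·30 + 1 ≡ 1 (mod 30) and x^{30} = 1 for x ≠ 0 (Fermat). So φ⁻¹(17) = 17^19 mod 31.
Repeated squaring mod 31: 17^1 ≡ 17, 17^2 ≡ 17² = 289 ≡ 10, 17^4 ≡ 10² = 100 ≡ 7, 17^8 ≡ 7² = 49 ≡ 18, 17^16 ≡ 18² = 324 ≡ 14. Since 19 = 16 + 2 + 1, 17^19 ≡ 14·10·17: 14·10 = 140 ≡ 16, then 16·17 = 272 ≡ 24. So 17^19 ≡ 24 (mod 31).
Hence φ⁻¹(17) = 24.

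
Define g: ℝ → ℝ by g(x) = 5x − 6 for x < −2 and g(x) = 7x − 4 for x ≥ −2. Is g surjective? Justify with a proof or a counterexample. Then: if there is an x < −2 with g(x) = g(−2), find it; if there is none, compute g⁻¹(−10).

Both pieces are strictly increasing (slopes 5 and 7), so each is injective on its own interval.
The left piece maps (−∞, −2) onto (−∞, −16); the right piece maps [−2, ∞) onto [−18, ∞).
The union (−∞, −16) ∪ [−18, ∞) covers ℝ, so g is surjective.
For the follow-up: the images overlap, so an x < −2 with g(x) = g(−2) exists. g(−2) = −18; solving 5x − 6 = −18 for x < −2 gives x = (−18 + 6)/5 = −12/5.

-12/5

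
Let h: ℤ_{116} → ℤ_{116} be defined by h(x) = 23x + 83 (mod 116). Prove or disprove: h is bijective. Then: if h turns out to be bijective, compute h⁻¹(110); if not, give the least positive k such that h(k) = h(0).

97

Suppose h(x_1) = h(x_2) in ℤ_{116}. Then 23x_1 + 83 ≡ 23x_2 + 83 (mod 116), therefore 23(x_1 − x_2) ≡ 0 (mod 116).
Since gcd(23, 116) = 1, 23 is invertible modulo 116, therefore x_1 − x_2 ≡ 0 (mod 116), i.e. x_1 = x_2.
We now compute 23⁻¹ mod 116 explicitly. Euclid's algorithm: 116 = 5·23 + 1; back-substituting gives 1 = 111·23 − 22·116, so 23⁻¹ ≡ 111 (mod 116).
For any y ∈ ℤ_{116}, x = 111(y − 83) mod 116 satisfies h(x) = 23·111(y − 83) + 83 ≡ y (since 23·111 ≡ 1 mod 116). So every y has a preimage.
So h is bijective.
Since h is bijective, we find h⁻¹(110): we need 23x ≡ 110 − 83 ≡ 27 (mod 116). Using 23⁻¹ = 111: x ≡ 111·27 = 2997 = 25·116 + 97, so x = 97.
Check: h(97) = 23·97 + 83 = 2314 = 19·116 + 110 ≡ 110 (mod 116).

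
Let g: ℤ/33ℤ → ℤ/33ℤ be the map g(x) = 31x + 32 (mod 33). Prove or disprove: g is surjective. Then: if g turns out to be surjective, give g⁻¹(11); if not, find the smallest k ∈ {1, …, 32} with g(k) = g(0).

27

Recall that g is surjective if every y in the codomain equals g(x) for some x in the domain.
Since gcd(31, 33) = 1, 31 is invertible modulo 33. Euclid's algorithm: 33 = 1·31 + 2, 31 = 15·2 + 1; back-substituting gives 1 = 16·31 − 15·33, so 31⁻¹ ≡ 16 (mod 33).
For any y ∈ ℤ/33ℤ, x = 16(y − 32) mod 33 satisfies g(x) = 31·16(y − 32) + 32 ≡ y (since 31·16 ≡ 1 mod 33). So every y has a preimage.
Therefore g is surjective.
Since g is surjective, we find g⁻¹(11): we need 31x ≡ 11 − 32 ≡ 12 (mod 33). Using 31⁻¹ = 16: x ≡ 16·12 = 192 = 5·33 + 27, so x = 27.
Check: g(27) = 31·27 + 32 = 869 = 26·33 + 11 ≡ 11 (mod 33).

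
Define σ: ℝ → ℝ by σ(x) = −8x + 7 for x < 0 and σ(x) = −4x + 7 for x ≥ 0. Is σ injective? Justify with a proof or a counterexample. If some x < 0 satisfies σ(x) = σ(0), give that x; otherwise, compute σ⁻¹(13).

Both pieces are strictly decreasing (slopes −8 and −4), so each is injective on its own interval.
The left piece maps (−∞, 0) onto (7, ∞); the right piece maps [0, ∞) onto (−∞, 7].
These images are disjoint, so no value is attained by both pieces. Thus σ is injective.
Because the two images are disjoint, no x < 0 has σ(x) = σ(0), so we compute σ⁻¹(13): 13 lies in (7, ∞), so solve −8x + 7 = 13: x = (13 − 7)/(−8) = −3/4.

-3/4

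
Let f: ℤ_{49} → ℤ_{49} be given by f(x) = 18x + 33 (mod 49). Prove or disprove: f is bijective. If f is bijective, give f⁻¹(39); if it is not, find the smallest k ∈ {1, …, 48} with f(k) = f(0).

33

By definition, injectivity means: for all a, b in the domain, f(a) = f(b) implies a = b.
Suppose f(a) = f(b) in ℤ_{49}. Then 18a + 33 ≡ 18b + 33 (mod 49), therefore 18(a − b) ≡ 0 (mod 49).
Since gcd(18, 49) = 1, 18 is invertible modulo 49, so a − b ≡ 0 (mod 49), i.e. a = b.
We now compute 18⁻¹ mod 49 explicitly. Euclid's algorithm: 49 = 2·18 + 13, 18 = 1·13 + 5, 13 = 2·5 + 3, 5 = 1·3 + 2, 3 = 1·2 + 1; back-substituting gives 1 = 30·18 − 11·49, so 18⁻¹ ≡ 30 (mod 49).
For any y ∈ ℤ_{49}, x = 30(y − 33) mod 49 satisfies f(x) = 18·30(y − 33) + 33 ≡ y (since 18·30 ≡ 1 mod 49). So every y has a preimage.
Thus f is bijective.
Since f is bijective, we find f⁻¹(39): we need 18x ≡ 39 − 33 ≡ 6 (mod 49). Using 18⁻¹ = 30: x ≡ 30·6 = 180 = 3·49 + 33, so x = 33.
Check: f(33) = 18·33 + 33 = 627 = 12·49 + 39 ≡ 39 (mod 49).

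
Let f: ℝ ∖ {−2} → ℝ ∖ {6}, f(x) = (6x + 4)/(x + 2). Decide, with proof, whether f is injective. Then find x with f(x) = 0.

Suppose f(u) = f(v). Cross-multiplying: (6u + 4)(v + 2) = (6v + 4)(u + 2).
Expanding both sides and cancelling the symmetric terms leaves 8·(u − v) = 0. Since 8 ≠ 0, u = v. So f is injective.
Solving f(x) = 0: cross-multiplying gives 6x + 4 = 0(x + 2), which rearranges to 6x = −4, so x = −2/3.

-2/3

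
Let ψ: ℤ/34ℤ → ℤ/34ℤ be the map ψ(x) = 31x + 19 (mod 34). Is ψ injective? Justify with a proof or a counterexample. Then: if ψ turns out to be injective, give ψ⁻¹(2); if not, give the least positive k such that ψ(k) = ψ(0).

17

Recall that ψ is injective if ψ(u) = ψ(v) implies u = v.
Suppose ψ(u) = ψ(v) in ℤ/34ℤ. Then 31u + 19 ≡ 31v + 19 (mod 34), hence 31(u − v) ≡ 0 (mod 34).
Since gcd(31, 34) = 1, 31 is invertible modulo 34, hence u − v ≡ 0 (mod 34), i.e. u = v.
Hence ψ is injective.
We now compute 31⁻¹ mod 34 explicitly. Euclid's algorithm: 34 = 1·31 + 3, 31 = 10·3 + 1; back-substituting gives 1 = 11·31 − 10·34, so 31⁻¹ ≡ 11 (mod 34).
Since ψ is injective, we compute ψ⁻¹(2): solve 31x + 19 ≡ 2 (mod 34), i.e. 31x ≡ 17 (mod 34).
Multiplying by 31⁻¹ = 11 gives x ≡ 11·17 = 187 = 5·34 + 17 ≡ 17 (mod 34).
Check: ψ(17) = 31·17 + 19 = 546 = 16·34 + 2 ≡ 2 (mod 34).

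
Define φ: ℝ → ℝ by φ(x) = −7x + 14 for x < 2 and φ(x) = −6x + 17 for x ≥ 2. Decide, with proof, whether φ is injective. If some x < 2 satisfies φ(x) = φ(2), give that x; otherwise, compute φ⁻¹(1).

Both pieces are strictly decreasing (slopes −7 and −6), so each is injective on its own interval.
The left piece maps (−∞, 2) onto (0, ∞); the right piece maps [2, ∞) onto (−∞, 5].
These images overlap. In particular φ(2) = 5 (right piece), and solving −7x + 14 = 5 on the left piece gives x = 9/7 < 2.
So φ(9/7) = φ(2) with 9/7 ≠ 2, and φ is not injective. This x = 9/7 is the requested value below 2.

9/7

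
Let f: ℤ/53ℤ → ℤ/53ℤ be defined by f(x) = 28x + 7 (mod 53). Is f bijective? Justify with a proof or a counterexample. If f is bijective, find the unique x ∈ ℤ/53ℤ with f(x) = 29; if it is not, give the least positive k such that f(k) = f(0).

50

By definition, f is injective when f(a) = f(b) forces a = b.
Suppose f(a) = f(b) in ℤ/53ℤ. Then 28a + 7 ≡ 28b + 7 (mod 53), thus 28(a − b) ≡ 0 (mod 53).
Since gcd(28, 53) = 1, 28 is invertible modulo 53, so a − b ≡ 0 (mod 53), i.e. a = b.
We now compute 28⁻¹ mod 53 explicitly. Euclid's algorithm: 53 = 1·28 + 25, 28 = 1·25 + 3, 25 = 8·3 + 1; back-substituting gives 1 = 36·28 − 19·53, so 28⁻¹ ≡ 36 (mod 53).
For any y ∈ ℤ/53ℤ, x = 36(y − 7) mod 53 satisfies f(x) = 28·36(y − 7) + 7 ≡ y (since 28·36 ≡ 1 mod 53). So every y has a preimage.
So f is bijective.
Since f is bijective, we find f⁻¹(29): we need 28x ≡ 29 − 7 ≡ 22 (mod 53). Using 28⁻¹ = 36: x ≡ 36·22 = 792 = 14·53 + 50, so x = 50.
Check: f(50) = 28·50 + 7 = 1407 = 26·53 + 29 ≡ 29 (mod 53).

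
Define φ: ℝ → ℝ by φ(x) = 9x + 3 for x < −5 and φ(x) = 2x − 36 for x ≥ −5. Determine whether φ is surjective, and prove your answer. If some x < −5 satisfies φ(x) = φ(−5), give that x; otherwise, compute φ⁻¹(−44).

Both pieces are strictly increasing (slopes 9 and 2), so each is injective on its own interval.
The left piece maps (−∞, −5) onto (−∞, −42); the right piece maps [−5, ∞) onto [−46, ∞).
The union (−∞, −42) ∪ [−46, ∞) covers ℝ, so φ is surjective.
For the follow-up: the images overlap, so an x < −5 with φ(x) = φ(−5) exists. φ(−5) = −46; solving 9x + 3 = −46 for x < −5 gives x = (−46 − 3)/9 = −49/9.

-49/9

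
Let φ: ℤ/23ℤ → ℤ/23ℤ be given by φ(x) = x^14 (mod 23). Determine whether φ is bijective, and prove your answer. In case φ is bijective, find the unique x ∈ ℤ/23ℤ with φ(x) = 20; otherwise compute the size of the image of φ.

12

φ(11): Repeated squaring mod 23: 11^1 ≡ 11, 11^2 ≡ 11² = 121 ≡ 6, 11^4 ≡ 6² = 36 ≡ 13, 11^8 ≡ 13² = 169 ≡ 8. Since 14 = 8 + 4 + 2, 11^14 ≡ 8·13·6: 8·13 = 104 ≡ 12, then 12·6 = 72 ≡ 3. So 11^14 ≡ 3 (mod 23).
φ(12): Repeated squaring mod 23: 12^1 ≡ 12, 12^2 ≡ 12² = 144 ≡ 6, 12^4 ≡ 6² = 36 ≡ 13, 12^8 ≡ 13² = 169 ≡ 8. Since 14 = 8 + 4 + 2, 12^14 ≡ 8·13·6: 8·13 = 104 ≡ 12, then 12·6 = 72 ≡ 3. So 12^14 ≡ 3 (mod 23).
So φ(11) = φ(12) = 3 while 11 ≠ 12, therefore φ is not injective, hence not bijective.
Since φ is not bijective, we determine |image(φ)|. Computing x^14 mod 23 for each x (by repeated squaring, reducing mod 23 at every step), the values φ(0), φ(1), …, φ(22) are: 0, 1, 8, 4, 18, 13, 9, 2, 6, 16, 12, 3, 3, 12, 16, 6, 2, 9, 13, 18, 4, 8, 1.
The distinct values are {0, 1, 2, 3, 4, 6, 8, 9, 12, 13, 16, 18}; there are 12 of them.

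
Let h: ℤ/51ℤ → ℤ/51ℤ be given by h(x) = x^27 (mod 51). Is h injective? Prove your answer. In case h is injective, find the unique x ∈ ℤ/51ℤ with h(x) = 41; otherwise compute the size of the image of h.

Computing x^27 mod 51 for each x (by repeated squaring, reducing mod 51 at every step), the values h(0), h(1), …, h(50) are: 0, 1, 8, 24, 13, 11, 39, 31, 2, 15, 37, 29, 6, 4, 44, 9, 16, 17, 18, 25, 41, 30, 28, 5, 48, 19, 32, 3, 46, 23, 21, 10, 26, 33, 34, 35, 42, 7, 47, 45, 22, 14, 36, 49, 20, 12, 40, 38, 27, 43, 50.
Every element of ℤ/51ℤ appears exactly once in this list, so h is a bijection, and in particular injective.
Since h is injective, we read off the preimage of 41 from the same table: h(20) = 41, so h⁻¹(41) = 20.

20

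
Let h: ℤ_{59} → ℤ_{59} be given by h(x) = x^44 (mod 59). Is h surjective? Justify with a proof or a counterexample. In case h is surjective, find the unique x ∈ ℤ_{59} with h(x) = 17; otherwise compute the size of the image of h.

h(29): Repeated squaring mod 59: 29^1 ≡ 29, 29^2 ≡ 29² = 841 ≡ 15, 29^4 ≡ 15² = 225 ≡ 48, 29^8 ≡ 48² = 2304 ≡ 3, 29^16 ≡ 3² = 9, 29^32 ≡ 9² = 81 ≡ 22. Since 44 = 32 + 8 + 4, 29^44 ≡ 22·3·48: 22·3 = 66 ≡ 7, then 7·48 = 336 ≡ 41. So 29^44 ≡ 41 (mod 59).
h(30): Repeated squaring mod 59: 30^1 ≡ 30, 30^2 ≡ 30² = 900 ≡ 15, 30^4 ≡ 15² = 225 ≡ 48, 30^8 ≡ 48² = 2304 ≡ 3, 30^16 ≡ 3² = 9, 30^32 ≡ 9² = 81 ≡ 22. Since 44 = 32 + 8 + 4, 30^44 ≡ 22·3·48: 22·3 = 66 ≡ 7, then 7·48 = 336 ≡ 41. So 30^44 ≡ 41 (mod 59).
So h(29) = h(30) = 41 while 29 ≠ 30, hence h is not injective.
A non-injective map from the 59-element set ℤ_{59} to itself takes at most 58 distinct values, so it cannot be surjective. Hence h is not surjective.
Since h is not surjective, we determine |image(h)|. Computing x^44 mod 59 for each x (by repeated squaring, reducing mod 59 at every step), the values h(0), h(1), …, h(58) are: 0, 1, 36, 48, 57, 51, 17, 19, 46, 3, 7, 15, 22, 20, 35, 29, 4, 28, 49, 45, 16, 27, 9, 53, 25, 5, 12, 26, 21, 41, 41, 21, 26, 12, 5, 25, 53, 9, 27, 16, 45, 49, 28, 4, 29, 35, 20, 22, 15, 7, 3, 46, 19, 17, 51, 57, 48, 36, 1.
The distinct values are {0, 1, 3, 4, 5, 7, 9, 12, 15, 16, 17, 19, 20, 21, 22, 25, 26, 27, 28, 29, 35, 36, 41, 45, 46, 48, 49, 51, 53, 57}; there are 30 of them.

30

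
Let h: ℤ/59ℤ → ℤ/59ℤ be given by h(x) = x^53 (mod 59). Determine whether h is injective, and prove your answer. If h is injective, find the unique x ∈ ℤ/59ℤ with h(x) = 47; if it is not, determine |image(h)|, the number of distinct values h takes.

Since 59 is prime, the nonzero elements of ℤ/59ℤ form a cyclic group of order 58.
As gcd(53, 58) = 1, raising to the 53rd power is a bijection on this group: if x_1^53 ≡ x_2^53 then (x_1x_2^{−1})^53 = 1, and the only element of order dividing gcd(53, 58) = 1 is 1, so x_1 = x_2.
With h(0) = 0 this makes h injective on all of ℤ/59ℤ, hence bijective (finite equal-size domain and codomain). In particular h is injective.
Since h is injective, we find the preimage of 47. The inverse of x ↦ x^53 on (ℤ/59ℤ)^× is x ↦ x^23, because 53·23 = 1219 = 21·58 + 1 ≡ 1 (mod 58) and x^{58} = 1 for x ≠ 0 (Fermat). So h⁻¹(47) = 47^23 mod 59.
Repeated squaring mod 59: 47^1 ≡ 47, 47^2 ≡ 47² = 2209 ≡ 26, 47^4 ≡ 26² = 676 ≡ 27, 47^8 ≡ 27² = 729 ≡ 21, 47^16 ≡ 21² = 441 ≡ 28. Since 23 = 16 + 4 + 2 + 1, 47^23 ≡ 28·27·26·47: 28·27 = 756 ≡ 48, then 48·26 = 1248 ≡ 9, then 9·47 = 423 ≡ 10. So 47^23 ≡ 10 (mod 59).
Hence h⁻¹(47) = 10.

10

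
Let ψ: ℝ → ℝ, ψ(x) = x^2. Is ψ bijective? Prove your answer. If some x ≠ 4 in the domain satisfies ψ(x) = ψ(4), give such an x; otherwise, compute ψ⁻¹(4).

ψ(4) = 16 = (−4)^2 = ψ(−4) (since 2 is even), with 4 ≠ −4. So ψ is not injective, hence not bijective.
For the follow-up, such an x exists: taking x = −4 ∈ ℝ gives ψ(−4) = 16 = ψ(4) with −4 ≠ 4.

-4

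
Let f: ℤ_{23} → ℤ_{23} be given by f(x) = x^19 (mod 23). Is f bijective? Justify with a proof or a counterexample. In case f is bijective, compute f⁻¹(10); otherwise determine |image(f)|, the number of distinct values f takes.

14

Since 23 is prime, the nonzero elements of ℤ_{23} form a cyclic group of order 22.
As gcd(19, 22) = 1, raising to the 19th power is a bijection on this group: if x_1^19 ≡ x_2^19 then (x_1x_2^{−1})^19 = 1, and the only element of order dividing gcd(19, 22) = 1 is 1, so x_1 = x_2.
With f(0) = 0 this makes f injective on all of ℤ_{23}, hence bijective (finite equal-size domain and codomain). In particular f is bijective.
Since f is bijective, we find the preimage of 10. The inverse of x ↦ x^19 on (ℤ_{23})^× is x ↦ x^7, because 19·7 = 133 = 6·22 + 1 ≡ 1 (mod 22) and x^{22} = 1 for x ≠ 0 (Fermat). So f⁻¹(10) = 10^7 mod 23.
Repeated squaring mod 23: 10^1 ≡ 10, 10^2 ≡ 10² = 100 ≡ 8, 10^4 ≡ 8² = 64 ≡ 18. Since 7 = 4 + 2 + 1, 10^7 ≡ 18·8·10: 18·8 = 144 ≡ 6, then 6·10 = 60 ≡ 14. So 10^7 ≡ 14 (mod 23).
Hence f⁻¹(10) = 14.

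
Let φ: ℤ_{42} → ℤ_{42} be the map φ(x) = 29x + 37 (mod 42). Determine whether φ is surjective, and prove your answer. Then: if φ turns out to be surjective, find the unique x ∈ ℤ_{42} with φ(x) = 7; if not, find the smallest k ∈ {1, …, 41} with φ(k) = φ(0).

By definition, surjectivity means every element of the codomain has a preimage under φ.
Since gcd(29, 42) = 1, 29 is invertible modulo 42. Euclid's algorithm: 42 = 1·29 + 13, 29 = 2·13 + 3, 13 = 4·3 + 1; back-substituting gives 1 = 29·29 − 20·42, so 29⁻¹ ≡ 29 (mod 42).
For any y ∈ ℤ_{42}, x = 29(y − 37) mod 42 satisfies φ(x) = 29·29(y − 37) + 37 ≡ y (since 29·29 ≡ 1 mod 42). So every y has a preimage.
Hence φ is surjective.
Since φ is surjective, we compute φ⁻¹(7): solve 29x + 37 ≡ 7 (mod 42), i.e. 29x ≡ 12 (mod 42).
Multiplying by 29⁻¹ = 29 gives x ≡ 29·12 = 348 = 8·42 + 12 ≡ 12 (mod 42).
Check: φ(12) = 29·12 + 37 = 385 = 9·42 + 7 ≡ 7 (mod 42).

12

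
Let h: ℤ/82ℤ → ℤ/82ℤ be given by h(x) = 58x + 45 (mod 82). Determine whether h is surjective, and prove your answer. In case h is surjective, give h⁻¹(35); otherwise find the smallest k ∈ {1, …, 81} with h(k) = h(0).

41

Recall: surjectivity means every element of the codomain has a preimage under h.
Since gcd(58, 82) = 2, we have 58x ≡ 0 (mod 2) for all x, so h(x) ≡ 1 (mod 2).
But 0 ≢ 1 (mod 2), so 0 ∈ ℤ/82ℤ has no preimage. Therefore h is not surjective.
Since h is not surjective, we find the least positive k with h(k) = h(0): this means 58k ≡ 0 (mod 82), i.e. 82 ∣ 58k. Since gcd(58, 82) = 2, dividing through by 2 this holds exactly when 41 ∣ 29k, and as gcd(29, 41) = 1, exactly when 41 ∣ k.
The smallest positive such k is 41.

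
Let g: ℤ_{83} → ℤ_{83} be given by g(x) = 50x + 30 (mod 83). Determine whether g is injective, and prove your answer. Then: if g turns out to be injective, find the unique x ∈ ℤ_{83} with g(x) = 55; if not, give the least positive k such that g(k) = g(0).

If g(s) = g(t), then 50s ≡ 50t (mod 83). Because gcd(50, 83) = 1, we may cancel 50 to get s ≡ t (mod 83).
Hence g is injective.
We now compute 50⁻¹ mod 83 explicitly. Euclid's algorithm: 83 = 1·50 + 33, 50 = 1·33 + 17, 33 = 1·17 + 16, 17 = 1·16 + 1; back-substituting gives 1 = 5·50 − 3·83, so 50⁻¹ ≡ 5 (mod 83).
Since g is injective, we find g⁻¹(55): we need 50x ≡ 55 − 30 ≡ 25 (mod 83). Using 50⁻¹ = 5: x ≡ 5·25 = 125 = 1·83 + 42, so x = 42.
Check: g(42) = 50·42 + 30 = 2130 = 25·83 + 55 ≡ 55 (mod 83).

42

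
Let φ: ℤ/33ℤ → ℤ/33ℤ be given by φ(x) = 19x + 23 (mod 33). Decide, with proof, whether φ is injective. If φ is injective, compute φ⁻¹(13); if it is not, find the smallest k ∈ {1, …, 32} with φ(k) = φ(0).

29

Suppose φ(u) = φ(v) in ℤ/33ℤ. Then 19u + 23 ≡ 19v + 23 (mod 33), hence 19(u − v) ≡ 0 (mod 33).
Since gcd(19, 33) = 1, 19 is invertible modulo 33, thus u − v ≡ 0 (mod 33), i.e. u = v.
Hence φ is injective.
We now compute 19⁻¹ mod 33 explicitly. Euclid's algorithm: 33 = 1·19 + 14, 19 = 1·14 + 5, 14 = 2·5 + 4, 5 = 1·4 + 1; back-substituting gives 1 = 7·19 − 4·33, so 19⁻¹ ≡ 7 (mod 33).
Since φ is injective, we find φ⁻¹(13): we need 19x ≡ 13 − 23 ≡ 23 (mod 33). Using 19⁻¹ = 7: x ≡ 7·23 = 161 = 4·33 + 29, so x = 29.
Check: φ(29) = 19·29 + 23 = 574 = 17·33 + 13 ≡ 13 (mod 33).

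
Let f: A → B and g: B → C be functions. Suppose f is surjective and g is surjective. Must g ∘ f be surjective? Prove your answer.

Let c ∈ C. Since g is surjective, there is b ∈ B with g(b) = c. Since f is surjective, there is a ∈ A with f(a) = b.
Then (g ∘ f)(a) = g(b) = c. So g ∘ f is surjective.

surjective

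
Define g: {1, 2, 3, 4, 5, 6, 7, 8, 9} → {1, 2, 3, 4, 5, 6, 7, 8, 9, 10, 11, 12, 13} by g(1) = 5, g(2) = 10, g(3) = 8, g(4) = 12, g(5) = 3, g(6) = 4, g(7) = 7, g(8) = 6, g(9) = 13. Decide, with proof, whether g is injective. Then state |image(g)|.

The values g(1), …, g(9) are 5, 10, 8, 12, 3, 4, 7, 6, 13 — all distinct.
So g(a) = g(b) only when a = b, and g is injective.
The image of g is {3, 4, 5, 6, 7, 8, 10, 12, 13}, which has 9 elements.

9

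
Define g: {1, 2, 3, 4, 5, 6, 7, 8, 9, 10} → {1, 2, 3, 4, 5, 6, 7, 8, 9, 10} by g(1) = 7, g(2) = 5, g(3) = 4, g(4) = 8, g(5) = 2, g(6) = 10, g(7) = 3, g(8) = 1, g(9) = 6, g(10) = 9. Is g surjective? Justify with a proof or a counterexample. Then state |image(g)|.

10

Every element of the codomain has a preimage: 1 = g(8), 2 = g(5), 3 = g(7), 4 = g(3), 5 = g(2), 6 = g(9), 7 = g(1), 8 = g(4), 9 = g(10), 10 = g(6).
Therefore g is surjective.
The image of g is {1, 2, 3, 4, 5, 6, 7, 8, 9, 10}, which has 10 elements.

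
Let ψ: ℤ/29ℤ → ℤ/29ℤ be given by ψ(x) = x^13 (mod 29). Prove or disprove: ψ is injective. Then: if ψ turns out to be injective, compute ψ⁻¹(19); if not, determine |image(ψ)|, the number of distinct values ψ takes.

3

Since 29 is prime, the nonzero elements of ℤ/29ℤ form a cyclic group of order 28.
As gcd(13, 28) = 1, raising to the 13th power is a bijection on this group: if a^13 ≡ b^13 then (ab^{−1})^13 = 1, and the only element of order dividing gcd(13, 28) = 1 is 1, so a = b.
With ψ(0) = 0 this makes ψ injective on all of ℤ/29ℤ, hence bijective (finite equal-size domain and codomain). In particular ψ is injective.
Since ψ is injective, we find the preimage of 19. The inverse of x ↦ x^13 on (ℤ/29ℤ)^× is x ↦ x^13, because 13·13 = 169 = 6·28 + 1 ≡ 1 (mod 28) and x^{28} = 1 for x ≠ 0 (Fermat). So ψ⁻¹(19) = 19^13 mod 29.
Repeated squaring mod 29: 19^1 ≡ 19, 19^2 ≡ 19² = 361 ≡ 13, 19^4 ≡ 13² = 169 ≡ 24, 19^8 ≡ 24² = 576 ≡ 25. Since 13 = 8 + 4 + 1, 19^13 ≡ 25·24·19: 25·24 = 600 ≡ 20, then 20·19 = 380 ≡ 3. So 19^13 ≡ 3 (mod 29).
Hence ψ⁻¹(19) = 3.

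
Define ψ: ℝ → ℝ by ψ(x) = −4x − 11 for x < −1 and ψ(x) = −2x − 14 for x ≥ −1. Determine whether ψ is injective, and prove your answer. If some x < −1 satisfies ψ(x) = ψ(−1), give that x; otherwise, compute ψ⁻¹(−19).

5/2

Both pieces are strictly decreasing (slopes −4 and −2), so each is injective on its own interval.
The left piece maps (−∞, −1) onto (−7, ∞); the right piece maps [−1, ∞) onto (−∞, −12].
These images are disjoint, so no value is attained by both pieces. Therefore ψ is injective.
Because the two images are disjoint, no x < −1 has ψ(x) = ψ(−1), so we compute ψ⁻¹(−19): −19 lies in (−∞, −12], so solve −2x − 14 = −19: x = (−19 + 14)/(−2) = 5/2.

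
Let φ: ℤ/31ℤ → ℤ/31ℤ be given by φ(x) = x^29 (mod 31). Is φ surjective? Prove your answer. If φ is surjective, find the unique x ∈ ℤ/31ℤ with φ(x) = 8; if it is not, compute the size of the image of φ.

Since 31 is prime, the nonzero elements of ℤ/31ℤ form a cyclic group of order 30.
As gcd(29, 30) = 1, raising to the 29th power is a bijection on this group: if a^29 ≡ b^29 then (ab^{−1})^29 = 1, and the only element of order dividing gcd(29, 30) = 1 is 1, so a = b.
With φ(0) = 0 this makes φ injective on all of ℤ/31ℤ, hence bijective (finite equal-size domain and codomain). In particular φ is surjective.
Since φ is surjective, we find the preimage of 8. The inverse of x ↦ x^29 on (ℤ/31ℤ)^× is x ↦ x^29, because 29·29 = 841 = 28·30 + 1 ≡ 1 (mod 30) and x^{30} = 1 for x ≠ 0 (Fermat). So φ⁻¹(8) = 8^29 mod 31.
Repeated squaring mod 31: 8^1 ≡ 8, 8^2 ≡ 8² = 64 ≡ 2, 8^4 ≡ 2² = 4, 8^8 ≡ 4² = 16, 8^16 ≡ 16² = 256 ≡ 8. Since 29 = 16 + 8 + 4 + 1, 8^29 ≡ 8·16·4·8: 8·16 = 128 ≡ 4, then 4·4 = 16, then 16·8 = 128 ≡ 4. So 8^29 ≡ 4 (mod 31).
Hence φ⁻¹(8) = 4.

4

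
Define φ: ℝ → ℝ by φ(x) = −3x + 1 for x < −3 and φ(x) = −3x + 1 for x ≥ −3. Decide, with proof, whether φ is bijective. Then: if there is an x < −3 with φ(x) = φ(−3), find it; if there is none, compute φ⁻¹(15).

Both pieces are strictly decreasing (slopes −3 and −3), so each is injective on its own interval.
The left piece maps (−∞, −3) onto (10, ∞); the right piece maps [−3, ∞) onto (−∞, 10].
Since 10 = 10, the images partition ℝ: φ is injective and surjective, hence bijective.
Because the two images are disjoint, no x < −3 has φ(x) = φ(−3), so we compute φ⁻¹(15): 15 lies in (10, ∞), so solve −3x + 1 = 15: x = (15 − 1)/(−3) = −14/3.

-14/3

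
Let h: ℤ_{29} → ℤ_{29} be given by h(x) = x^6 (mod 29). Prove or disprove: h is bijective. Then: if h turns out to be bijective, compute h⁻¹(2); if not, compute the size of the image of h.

h(14): Repeated squaring mod 29: 14^1 ≡ 14, 14^2 ≡ 14² = 196 ≡ 22, 14^4 ≡ 22² = 484 ≡ 20. Since 6 = 4 + 2, 14^6 ≡ 20·22: 20·22 = 440 ≡ 5. So 14^6 ≡ 5 (mod 29).
h(15): Repeated squaring mod 29: 15^1 ≡ 15, 15^2 ≡ 15² = 225 ≡ 22, 15^4 ≡ 22² = 484 ≡ 20. Since 6 = 4 + 2, 15^6 ≡ 20·22: 20·22 = 440 ≡ 5. So 15^6 ≡ 5 (mod 29).
So h(14) = h(15) = 5 while 14 ≠ 15, hence h is not injective, hence not bijective.
Since h is not bijective, we determine |image(h)|. Computing x^6 mod 29 for each x (by repeated squaring, reducing mod 29 at every step), the values h(0), h(1), …, h(28) are: 0, 1, 6, 4, 7, 23, 24, 25, 13, 16, 22, 9, 28, 20, 5, 5, 20, 28, 9, 22, 16, 13, 25, 24, 23, 7, 4, 6, 1.
The distinct values are {0, 1, 4, 5, 6, 7, 9, 13, 16, 20, 22, 23, 24, 25, 28}; there are 15 of them.

15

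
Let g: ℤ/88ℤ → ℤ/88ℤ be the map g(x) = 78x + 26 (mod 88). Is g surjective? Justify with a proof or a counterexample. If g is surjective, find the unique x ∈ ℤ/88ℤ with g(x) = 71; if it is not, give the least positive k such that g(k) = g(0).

Recall that g is surjective if every y in the codomain equals g(x) for some x in the domain.
Since gcd(78, 88) = 2, we have 78x ≡ 0 (mod 2) for all x, so g(x) ≡ 0 (mod 2).
But 1 ≢ 0 (mod 2), so 1 ∈ ℤ/88ℤ has no preimage. Hence g is not surjective.
Since g is not surjective, we find the least positive k with g(k) = g(0): this means 78k ≡ 0 (mod 88), i.e. 88 ∣ 78k. Since gcd(78, 88) = 2, dividing through by 2 this holds exactly when 44 ∣ 39k, and as gcd(39, 44) = 1, exactly when 44 ∣ k.
The smallest positive such k is 44.

44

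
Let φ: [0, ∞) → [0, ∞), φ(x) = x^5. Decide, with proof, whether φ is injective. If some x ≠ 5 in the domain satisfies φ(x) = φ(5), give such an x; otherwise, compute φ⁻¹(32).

On [0, ∞), x ↦ x^5 is strictly increasing, so φ(a) = φ(b) forces a = b. Hence φ is injective.
Since x ↦ x^5 is strictly increasing on [0, ∞), it is injective there, so no x ≠ 5 in the domain has φ(x) = φ(5). We therefore compute φ⁻¹(32) = 32^{1/5} = 2 (indeed 2^5 = 32).

2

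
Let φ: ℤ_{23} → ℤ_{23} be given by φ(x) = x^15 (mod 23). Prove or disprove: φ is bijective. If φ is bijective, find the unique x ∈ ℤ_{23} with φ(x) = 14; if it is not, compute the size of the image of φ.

7

Since 23 is prime, the nonzero elements of ℤ_{23} form a cyclic group of order 22.
As gcd(15, 22) = 1, raising to the 15th power is a bijection on this group: if s^15 ≡ t^15 then (st^{−1})^15 = 1, and the only element of order dividing gcd(15, 22) = 1 is 1, so s = t.
With φ(0) = 0 this makes φ injective on all of ℤ_{23}, hence bijective (finite equal-size domain and codomain). In particular φ is bijective.
Since φ is bijective, we find the preimage of 14. The inverse of x ↦ x^15 on (ℤ_{23})^× is x ↦ x^3, because 15·3 = 45 = 2·22 + 1 ≡ 1 (mod 22) and x^{22} = 1 for x ≠ 0 (Fermat). So φ⁻¹(14) = 14^3 mod 23.
Repeated squaring mod 23: 14^1 ≡ 14, 14^2 ≡ 14² = 196 ≡ 12. Since 3 = 2 + 1, 14^3 ≡ 12·14: 12·14 = 168 ≡ 7. So 14^3 ≡ 7 (mod 23).
Hence φ⁻¹(14) = 7.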